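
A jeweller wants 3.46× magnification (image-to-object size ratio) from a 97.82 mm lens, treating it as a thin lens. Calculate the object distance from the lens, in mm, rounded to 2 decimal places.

126.09 mm

With m = dᵢ/dₒ and 1/f = 1/dₒ + 1/dᵢ, substituting dᵢ = m·dₒ gives 1/f = (1 + 1/m)/dₒ, hence dₒ = f·(1 + 1/m).
dₒ = 97.82 × (1 + 1/3.46) = 97.82 × 1.28902 ≈ 126.092 mm.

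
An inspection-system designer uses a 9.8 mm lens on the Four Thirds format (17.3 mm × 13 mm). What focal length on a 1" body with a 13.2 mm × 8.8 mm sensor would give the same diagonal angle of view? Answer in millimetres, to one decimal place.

7.2 mm

Sensor diagonal = √(17.3² + 13²) = √468.2900 ≈ 21.6400 mm.
Sensor diagonal = √(13.2² + 8.8²) = √251.6800 ≈ 15.8644 mm.
Equal angle of view means equal diagonal/f ratio, so f₂ = f₁ · (diagonal₂/diagonal₁) = 9.8 × 15.8644/21.6400.
f₂ = 9.8 × 0.73311 ≈ 7.184 mm.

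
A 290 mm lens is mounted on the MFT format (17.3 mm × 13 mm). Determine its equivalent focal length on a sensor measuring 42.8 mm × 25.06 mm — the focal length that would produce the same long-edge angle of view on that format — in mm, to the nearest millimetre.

717 mm

Equal angle of view means equal width/f ratio, so f₂ = f₁ · (width₂/width₁) = 290 × 42.8/17.3.
f₂ = 290 × 2.47399 ≈ 717.457 mm.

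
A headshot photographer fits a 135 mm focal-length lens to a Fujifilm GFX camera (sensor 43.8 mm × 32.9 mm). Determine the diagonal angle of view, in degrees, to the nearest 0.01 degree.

22.94°

Sensor diagonal = √(43.8² + 32.9²) = √3000.8500 ≈ 54.7800 mm.
Angle of view α = 2·arctan(d/2f) with d = 54.7800 mm and f = 135 mm.
d/2f = 0.20289; arctan(0.20289) ≈ 11.4690°, so α ≈ 22.9380°.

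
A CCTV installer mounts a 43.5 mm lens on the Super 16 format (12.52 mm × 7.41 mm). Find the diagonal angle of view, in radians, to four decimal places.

Sensor diagonal = √(12.52² + 7.41²) = √211.6585 ≈ 14.5485 mm.
Angle of view α = 2·arctan(d/2f) with d = 14.5485 mm and f = 43.5 mm.
d/2f = 0.16722; arctan(0.16722) ≈ 0.1657 rad, so α ≈ 0.3314 rad.

0.3314 rad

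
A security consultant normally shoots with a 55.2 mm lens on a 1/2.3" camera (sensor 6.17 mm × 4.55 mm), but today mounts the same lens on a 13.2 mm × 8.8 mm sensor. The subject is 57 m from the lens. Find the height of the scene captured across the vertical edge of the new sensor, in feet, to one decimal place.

The focal length stays 55.2 mm; the relevant sensor dimension is now h = 8.8 mm. Object distance dₒ = 57 m = 57000 mm.
Thin-lens field height W = h·(dₒ − f)/f = 8.8 × (57000 − 55.2)/55.2 ≈ 9078.157 mm = 9078.157/304.8 ft = 29.784 ft.

29.8 ft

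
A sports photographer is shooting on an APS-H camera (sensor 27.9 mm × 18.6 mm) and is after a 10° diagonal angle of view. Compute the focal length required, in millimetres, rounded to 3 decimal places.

Sensor diagonal = √(27.9² + 18.6²) = √1124.3700 ≈ 33.5316 mm.
From α = 2·arctan(d/2f) we get f = d / (2·tan(α/2)).
With d = 33.5316 mm and α/2 = 5°, tan(α/2) ≈ 0.08749, so f ≈ 33.5316 / 0.17498 ≈ 191.6341 mm.

191.634 mm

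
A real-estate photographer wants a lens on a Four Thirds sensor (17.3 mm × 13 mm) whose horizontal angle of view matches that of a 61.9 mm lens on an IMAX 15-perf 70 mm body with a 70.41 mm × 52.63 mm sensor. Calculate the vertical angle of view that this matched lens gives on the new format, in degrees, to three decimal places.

46.281°

Equal horizontal AOV ⇒ f₂ = f₁ · 17.3/70.41 = 61.9 × 0.24570 ≈ 15.2091 mm.
Vertical AOV on the new format = 2·arctan(13 / (2 × 15.2091)) = 2·arctan(0.42738) ≈ 46.2815°.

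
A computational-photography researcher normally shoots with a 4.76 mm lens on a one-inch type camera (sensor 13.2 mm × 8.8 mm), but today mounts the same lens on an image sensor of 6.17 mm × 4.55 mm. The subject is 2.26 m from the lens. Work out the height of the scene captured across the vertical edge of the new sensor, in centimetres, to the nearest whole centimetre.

216 cm

The focal length stays 4.76 mm; the relevant sensor dimension is now h = 4.55 mm. Object distance dₒ = 2.26 m = 2260 mm.
Thin-lens field height W = h·(dₒ − f)/f = 4.55 × (2260 − 4.76)/4.76 ≈ 2155.744 mm = 215.574 cm.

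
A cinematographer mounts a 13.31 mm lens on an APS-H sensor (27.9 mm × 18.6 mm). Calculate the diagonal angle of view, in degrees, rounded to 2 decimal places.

Sensor diagonal = √(27.9² + 18.6²) = √1124.3700 ≈ 33.5316 mm.
Angle of view α = 2·arctan(d/2f) with d = 33.5316 mm and f = 13.31 mm.
d/2f = 1.25964; arctan(1.25964) ≈ 51.5547°, so α ≈ 103.1095°.

103.11°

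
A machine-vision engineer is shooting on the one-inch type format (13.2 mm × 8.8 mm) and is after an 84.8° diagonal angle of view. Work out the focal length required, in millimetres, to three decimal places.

8.687 mm

Sensor diagonal = √(13.2² + 8.8²) = √251.6800 ≈ 15.8644 mm.
From α = 2·arctan(d/2f) we get f = d / (2·tan(α/2)).
With d = 15.8644 mm and α/2 = 42.4°, tan(α/2) ≈ 0.91313, so f ≈ 15.8644 / 1.82625 ≈ 8.6869 mm.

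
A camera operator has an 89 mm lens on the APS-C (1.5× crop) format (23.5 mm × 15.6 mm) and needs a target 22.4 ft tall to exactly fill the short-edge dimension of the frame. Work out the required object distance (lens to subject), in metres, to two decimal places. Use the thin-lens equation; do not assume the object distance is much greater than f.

39.04 m

W: 22.4 ft × 304.8 mm/ft = 6827.52 mm.
Magnification m = h/W = dᵢ/dₒ; combined with 1/f = 1/dₒ + 1/dᵢ this gives dₒ = f·(1 + W/h).
dₒ = 89 mm × (1 + 6827.52/15.6) = 89 × 438.6615 ≈ 39040.876 mm = 39.0409 m.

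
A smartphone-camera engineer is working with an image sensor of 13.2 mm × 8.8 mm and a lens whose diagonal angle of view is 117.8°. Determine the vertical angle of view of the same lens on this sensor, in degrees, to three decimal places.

Sensor diagonal = √(13.2² + 8.8²) = √251.6800 ≈ 15.8644 mm.
From the diagonal AOV: f = 15.8644 / (2·tan(58.9°)) = 15.8644 / 3.31544 ≈ 4.7850 mm.
Vertical AOV = 2·arctan(8.8 / (2 × 4.7850)) = 2·arctan(0.91954) ≈ 85.1994°.

85.199°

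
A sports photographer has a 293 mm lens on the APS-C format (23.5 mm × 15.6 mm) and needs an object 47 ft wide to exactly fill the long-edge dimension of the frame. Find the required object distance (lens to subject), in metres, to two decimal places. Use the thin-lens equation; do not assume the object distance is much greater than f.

W: 47 ft × 304.8 mm/ft = 14325.60 mm.
Magnification m = w/W = dᵢ/dₒ; combined with 1/f = 1/dₒ + 1/dᵢ this gives dₒ = f·(1 + W/w).
dₒ = 293 mm × (1 + 14325.6/23.5) = 293 × 610.6000 ≈ 178905.794 mm = 178.906 m.

178.91 m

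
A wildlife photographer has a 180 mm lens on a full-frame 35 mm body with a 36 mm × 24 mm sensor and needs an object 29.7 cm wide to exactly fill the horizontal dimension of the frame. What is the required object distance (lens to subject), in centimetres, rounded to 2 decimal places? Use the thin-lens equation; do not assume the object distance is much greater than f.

166.50 cm

W: 29.7 cm = 297 mm.
Magnification m = w/W = dᵢ/dₒ; combined with 1/f = 1/dₒ + 1/dᵢ this gives dₒ = f·(1 + W/w).
dₒ = 180 mm × (1 + 297/36) = 180 × 9.2500 ≈ 1665.000 mm = 166.5 cm.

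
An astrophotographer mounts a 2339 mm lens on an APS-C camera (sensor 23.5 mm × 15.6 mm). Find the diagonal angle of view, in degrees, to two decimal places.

0.69°

Sensor diagonal = √(23.5² + 15.6²) = √795.6100 ≈ 28.2066 mm.
Angle of view α = 2·arctan(d/2f) with d = 28.2066 mm and f = 2339 mm.
d/2f = 0.00603; arctan(0.00603) ≈ 0.3455°, so α ≈ 0.6909°.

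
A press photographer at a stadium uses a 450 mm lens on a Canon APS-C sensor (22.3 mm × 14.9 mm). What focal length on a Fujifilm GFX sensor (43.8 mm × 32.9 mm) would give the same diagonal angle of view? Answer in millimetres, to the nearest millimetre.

919 mm

Sensor diagonal = √(22.3² + 14.9²) = √719.3000 ≈ 26.8198 mm.
Sensor diagonal = √(43.8² + 32.9²) = √3000.8500 ≈ 54.7800 mm.
Equal angle of view means equal diagonal/f ratio, so f₂ = f₁ · (diagonal₂/diagonal₁) = 450 × 54.7800/26.8198.
f₂ = 450 × 2.04252 ≈ 919.136 mm.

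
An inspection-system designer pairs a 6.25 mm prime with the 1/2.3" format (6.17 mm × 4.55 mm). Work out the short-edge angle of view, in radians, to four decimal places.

Angle of view α = 2·arctan(h/2f) with h = 4.55 mm and f = 6.25 mm.
h/2f = 0.36400; arctan(0.36400) ≈ 0.3491 rad, so α ≈ 0.6982 rad.

0.6982 rad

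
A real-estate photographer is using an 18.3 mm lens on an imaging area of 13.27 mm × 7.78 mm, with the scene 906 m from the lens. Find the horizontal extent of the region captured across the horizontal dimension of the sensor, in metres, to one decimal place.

657.0 m

dₒ: 906 m = 906000 mm.
Similar triangles through the lens centre give W/dₒ = w/dᵢ; with 1/f = 1/dₒ + 1/dᵢ this gives W = w·(dₒ − f)/f.
W = 13.27 mm × (906000 − 18.3) / 18.3 = 13.27 × 49507.1967 ≈ 656960.500 mm = 656.961 m.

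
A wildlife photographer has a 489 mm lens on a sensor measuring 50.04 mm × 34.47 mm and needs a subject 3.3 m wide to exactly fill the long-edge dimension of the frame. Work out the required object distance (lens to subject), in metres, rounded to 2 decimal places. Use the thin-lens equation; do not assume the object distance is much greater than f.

W: 3.3 m = 3300 mm.
Magnification m = w/W = dᵢ/dₒ; combined with 1/f = 1/dₒ + 1/dᵢ this gives dₒ = f·(1 + W/w).
dₒ = 489 mm × (1 + 3300/50.04) = 489 × 66.9472 ≈ 32737.201 mm = 32.7372 m.

32.74 m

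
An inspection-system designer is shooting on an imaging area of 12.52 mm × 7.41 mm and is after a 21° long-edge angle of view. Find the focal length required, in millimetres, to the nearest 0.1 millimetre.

33.8 mm

From α = 2·arctan(w/2f) we get f = w / (2·tan(α/2)).
With w = 12.52 mm and α/2 = 10.5°, tan(α/2) ≈ 0.18534, so f ≈ 12.52 / 0.37068 ≈ 33.7759 mm.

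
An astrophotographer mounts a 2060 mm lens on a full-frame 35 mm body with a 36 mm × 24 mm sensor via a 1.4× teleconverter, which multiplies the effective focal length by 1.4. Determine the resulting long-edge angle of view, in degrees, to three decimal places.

0.715°

Effective focal length f = 2060 × 1.4 = 2884 mm.
α = 2·arctan(36 / (2 × 2884)) = 2·arctan(0.00624) ≈ 0.7152°.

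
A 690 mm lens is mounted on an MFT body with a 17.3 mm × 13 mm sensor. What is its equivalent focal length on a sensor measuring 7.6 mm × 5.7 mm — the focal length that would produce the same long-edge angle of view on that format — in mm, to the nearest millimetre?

Equal angle of view means equal width/f ratio, so f₂ = f₁ · (width₂/width₁) = 690 × 7.6/17.3.
f₂ = 690 × 0.43931 ≈ 303.121 mm.

303 mm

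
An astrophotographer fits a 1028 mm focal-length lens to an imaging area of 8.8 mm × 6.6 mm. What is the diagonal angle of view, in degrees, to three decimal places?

Sensor diagonal = √(8.8² + 6.6²) = √121.0000 ≈ 11.0000 mm.
Angle of view α = 2·arctan(d/2f) with d = 11.0000 mm and f = 1028 mm.
d/2f = 0.00535; arctan(0.00535) ≈ 0.3065°, so α ≈ 0.6131°.

0.613°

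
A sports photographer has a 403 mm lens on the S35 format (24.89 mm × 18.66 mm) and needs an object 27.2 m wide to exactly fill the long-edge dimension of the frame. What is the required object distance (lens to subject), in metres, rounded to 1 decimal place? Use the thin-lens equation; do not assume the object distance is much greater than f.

W: 27.2 m = 27200 mm.
Magnification m = w/W = dᵢ/dₒ; combined with 1/f = 1/dₒ + 1/dᵢ this gives dₒ = f·(1 + W/w).
dₒ = 403 mm × (1 + 27200/24.89) = 403 × 1093.8084 ≈ 440804.768 mm = 440.805 m.

440.8 m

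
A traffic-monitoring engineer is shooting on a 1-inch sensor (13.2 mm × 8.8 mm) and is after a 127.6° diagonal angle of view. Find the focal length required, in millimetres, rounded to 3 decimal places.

Sensor diagonal = √(13.2² + 8.8²) = √251.6800 ≈ 15.8644 mm.
From α = 2·arctan(d/2f) we get f = d / (2·tan(α/2)).
With d = 15.8644 mm and α/2 = 63.8°, tan(α/2) ≈ 2.03227, so f ≈ 15.8644 / 4.06454 ≈ 3.9031 mm.

3.903 mm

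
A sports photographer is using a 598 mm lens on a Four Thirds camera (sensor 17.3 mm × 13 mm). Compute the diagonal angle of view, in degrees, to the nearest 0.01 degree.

Sensor diagonal = √(17.3² + 13²) = √468.2900 ≈ 21.6400 mm.
Angle of view α = 2·arctan(d/2f) with d = 21.6400 mm and f = 598 mm.
d/2f = 0.01809; arctan(0.01809) ≈ 1.0366°, so α ≈ 2.0732°.

2.07°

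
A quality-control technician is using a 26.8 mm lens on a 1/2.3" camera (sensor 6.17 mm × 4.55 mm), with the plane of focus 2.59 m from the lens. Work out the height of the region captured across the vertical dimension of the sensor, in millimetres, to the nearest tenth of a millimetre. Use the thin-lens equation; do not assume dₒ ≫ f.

dₒ: 2.59 m = 2590 mm.
Similar triangles through the lens centre give W/dₒ = h/dᵢ; with 1/f = 1/dₒ + 1/dᵢ this gives W = h·(dₒ − f)/f.
W = 4.55 mm × (2590 − 26.8) / 26.8 = 4.55 × 95.6418 ≈ 435.170 mm.

435.2 mm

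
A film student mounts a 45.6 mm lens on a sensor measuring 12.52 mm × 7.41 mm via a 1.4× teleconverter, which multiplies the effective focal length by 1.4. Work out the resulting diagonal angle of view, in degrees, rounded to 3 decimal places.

13.001°

Effective focal length f = 45.6 × 1.4 = 63.84 mm.
Sensor diagonal = √(12.52² + 7.41²) = √211.6585 ≈ 14.5485 mm.
α = 2·arctan(14.548 / (2 × 63.84)) = 2·arctan(0.11394) ≈ 13.0011°.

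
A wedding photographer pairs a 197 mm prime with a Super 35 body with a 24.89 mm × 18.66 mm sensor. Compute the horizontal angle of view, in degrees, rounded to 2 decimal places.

7.23°

Angle of view α = 2·arctan(w/2f) with w = 24.89 mm and f = 197 mm.
w/2f = 0.06317; arctan(0.06317) ≈ 3.6147°, so α ≈ 7.2294°.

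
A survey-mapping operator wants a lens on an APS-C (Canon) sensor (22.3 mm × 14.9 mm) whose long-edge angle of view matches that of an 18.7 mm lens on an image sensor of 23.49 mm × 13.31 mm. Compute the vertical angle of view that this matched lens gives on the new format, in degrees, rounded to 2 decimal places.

45.53°

Equal long-edge AOV ⇒ f₂ = f₁ · 22.3/23.49 = 18.7 × 0.94934 ≈ 17.7527 mm.
Vertical AOV on the new format = 2·arctan(14.9 / (2 × 17.7527)) = 2·arctan(0.41966) ≈ 45.5312°.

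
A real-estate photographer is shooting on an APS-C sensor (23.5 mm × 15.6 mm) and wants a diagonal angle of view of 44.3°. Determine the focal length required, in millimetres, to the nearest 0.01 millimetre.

Sensor diagonal = √(23.5² + 15.6²) = √795.6100 ≈ 28.2066 mm.
From α = 2·arctan(d/2f) we get f = d / (2·tan(α/2)).
With d = 28.2066 mm and α/2 = 22.15°, tan(α/2) ≈ 0.40707, so f ≈ 28.2066 / 0.81415 ≈ 34.6454 mm.

34.65 mm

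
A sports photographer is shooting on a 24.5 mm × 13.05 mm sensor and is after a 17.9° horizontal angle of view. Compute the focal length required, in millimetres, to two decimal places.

77.78 mm

From α = 2·arctan(w/2f) we get f = w / (2·tan(α/2)).
With w = 24.5 mm and α/2 = 8.95°, tan(α/2) ≈ 0.15749, so f ≈ 24.5 / 0.31498 ≈ 77.7827 mm.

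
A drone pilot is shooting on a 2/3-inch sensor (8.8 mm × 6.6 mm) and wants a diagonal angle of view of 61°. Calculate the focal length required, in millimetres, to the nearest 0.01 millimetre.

9.34 mm

Sensor diagonal = √(8.8² + 6.6²) = √121.0000 ≈ 11.0000 mm.
From α = 2·arctan(d/2f) we get f = d / (2·tan(α/2)).
With d = 11.0000 mm and α/2 = 30.5°, tan(α/2) ≈ 0.58905, so f ≈ 11.0000 / 1.17809 ≈ 9.3371 mm.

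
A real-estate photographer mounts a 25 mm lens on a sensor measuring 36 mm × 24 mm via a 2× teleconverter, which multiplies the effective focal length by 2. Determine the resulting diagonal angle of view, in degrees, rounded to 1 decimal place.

Effective focal length f = 25 × 2 = 50 mm.
Sensor diagonal = √(36² + 24²) = √1872.0000 ≈ 43.2666 mm.
α = 2·arctan(43.267 / (2 × 50)) = 2·arctan(0.43267) ≈ 46.7930°.

46.8°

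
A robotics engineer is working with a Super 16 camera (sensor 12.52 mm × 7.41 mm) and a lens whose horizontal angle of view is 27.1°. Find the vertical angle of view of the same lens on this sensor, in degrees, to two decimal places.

16.24°

From the horizontal AOV: f = 12.52 / (2·tan(13.55°)) = 12.52 / 0.48200 ≈ 25.9749 mm.
Vertical AOV = 2·arctan(7.41 / (2 × 25.9749)) = 2·arctan(0.14264) ≈ 16.2356°.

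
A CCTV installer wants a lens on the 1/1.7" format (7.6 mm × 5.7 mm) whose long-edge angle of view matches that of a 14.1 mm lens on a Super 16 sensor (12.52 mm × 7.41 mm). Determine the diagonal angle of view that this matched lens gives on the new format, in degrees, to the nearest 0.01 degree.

58.06°

Equal long-edge AOV ⇒ f₂ = f₁ · 7.6/12.52 = 14.1 × 0.60703 ≈ 8.5591 mm.
Sensor diagonal = √(7.6² + 5.7²) = √90.2500 ≈ 9.5000 mm.
Diagonal AOV on the new format = 2·arctan(9.5000 / (2 × 8.5591)) = 2·arctan(0.55496) ≈ 58.0574°.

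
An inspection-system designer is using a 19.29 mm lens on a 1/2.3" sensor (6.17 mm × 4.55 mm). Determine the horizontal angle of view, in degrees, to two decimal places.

18.17°

Angle of view α = 2·arctan(w/2f) with w = 6.17 mm and f = 19.29 mm.
w/2f = 0.15993; arctan(0.15993) ≈ 9.0862°, so α ≈ 18.1724°.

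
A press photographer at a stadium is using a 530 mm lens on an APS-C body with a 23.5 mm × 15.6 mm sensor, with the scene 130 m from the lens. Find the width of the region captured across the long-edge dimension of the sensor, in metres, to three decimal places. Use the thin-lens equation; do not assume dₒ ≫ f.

dₒ: 130 m = 130000 mm.
Similar triangles through the lens centre give W/dₒ = w/dᵢ; with 1/f = 1/dₒ + 1/dᵢ this gives W = w·(dₒ − f)/f.
W = 23.5 mm × (130000 − 530) / 530 = 23.5 × 244.2830 ≈ 5740.651 mm = 5.74065 m.

5.741 m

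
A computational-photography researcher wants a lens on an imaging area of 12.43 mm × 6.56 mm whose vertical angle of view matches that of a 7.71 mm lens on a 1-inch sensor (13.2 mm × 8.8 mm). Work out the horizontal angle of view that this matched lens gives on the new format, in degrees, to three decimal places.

Equal vertical AOV ⇒ f₂ = f₁ · 6.56/8.8 = 7.71 × 0.74545 ≈ 5.7475 mm.
Horizontal AOV on the new format = 2·arctan(12.43 / (2 × 5.7475)) = 2·arctan(1.08135) ≈ 94.4765°.

94.476°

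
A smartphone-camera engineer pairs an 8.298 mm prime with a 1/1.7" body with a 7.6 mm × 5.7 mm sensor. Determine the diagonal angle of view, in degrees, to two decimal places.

59.58°

Sensor diagonal = √(7.6² + 5.7²) = √90.2500 ≈ 9.5000 mm.
Angle of view α = 2·arctan(d/2f) with d = 9.5000 mm and f = 8.298 mm.
d/2f = 0.57243; arctan(0.57243) ≈ 29.7880°, so α ≈ 59.5760°.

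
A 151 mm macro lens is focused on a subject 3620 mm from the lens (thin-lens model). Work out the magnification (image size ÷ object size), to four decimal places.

0.0435×

Thin lens: 1/f = 1/dₒ + 1/dᵢ → 1/dᵢ = 1/151 − 1/3620 = 0.0063463 mm⁻¹, so dᵢ ≈ 157.5728 mm.
Magnification m = dᵢ/dₒ = 157.5728/3620 ≈ 0.04353.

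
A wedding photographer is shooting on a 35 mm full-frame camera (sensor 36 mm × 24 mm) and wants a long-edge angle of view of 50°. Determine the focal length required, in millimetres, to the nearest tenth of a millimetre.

From α = 2·arctan(w/2f) we get f = w / (2·tan(α/2)).
With w = 36 mm and α/2 = 25°, tan(α/2) ≈ 0.46631, so f ≈ 36 / 0.93262 ≈ 38.6011 mm.

38.6 mm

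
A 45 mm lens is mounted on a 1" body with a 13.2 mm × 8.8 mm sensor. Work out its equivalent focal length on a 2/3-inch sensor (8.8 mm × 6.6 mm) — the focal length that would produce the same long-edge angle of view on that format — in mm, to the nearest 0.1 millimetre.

30.0 mm

Equal angle of view means equal width/f ratio, so f₂ = f₁ · (width₂/width₁) = 45 × 8.8/13.2.
f₂ = 45 × 0.66667 ≈ 30.000 mm.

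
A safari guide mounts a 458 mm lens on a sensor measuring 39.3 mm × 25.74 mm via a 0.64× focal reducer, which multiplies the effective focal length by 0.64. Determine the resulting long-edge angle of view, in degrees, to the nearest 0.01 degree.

7.67°

Effective focal length f = 458 × 0.64 = 293.12 mm.
α = 2·arctan(39.3 / (2 × 293.12)) = 2·arctan(0.06704) ≈ 7.6704°.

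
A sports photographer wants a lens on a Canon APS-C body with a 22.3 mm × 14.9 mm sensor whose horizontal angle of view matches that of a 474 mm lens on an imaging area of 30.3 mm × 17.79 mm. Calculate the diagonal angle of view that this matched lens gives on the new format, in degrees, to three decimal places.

Equal horizontal AOV ⇒ f₂ = f₁ · 22.3/30.3 = 474 × 0.73597 ≈ 348.8515 mm.
Sensor diagonal = √(22.3² + 14.9²) = √719.3000 ≈ 26.8198 mm.
Diagonal AOV on the new format = 2·arctan(26.8198 / (2 × 348.8515)) = 2·arctan(0.03844) ≈ 4.4027°.

4.403°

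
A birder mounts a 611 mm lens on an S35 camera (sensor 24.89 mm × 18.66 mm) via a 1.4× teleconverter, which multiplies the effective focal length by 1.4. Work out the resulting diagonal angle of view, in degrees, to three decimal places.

2.083°

Effective focal length f = 611 × 1.4 = 855.4 mm.
Sensor diagonal = √(24.89² + 18.66²) = √967.7077 ≈ 31.1080 mm.
α = 2·arctan(31.108 / (2 × 855.4)) = 2·arctan(0.01818) ≈ 2.0834°.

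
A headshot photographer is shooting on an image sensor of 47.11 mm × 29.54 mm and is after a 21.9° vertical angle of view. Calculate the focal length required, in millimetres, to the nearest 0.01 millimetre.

76.34 mm

From α = 2·arctan(h/2f) we get f = h / (2·tan(α/2)).
With h = 29.54 mm and α/2 = 10.95°, tan(α/2) ≈ 0.19347, so f ≈ 29.54 / 0.38695 ≈ 76.3407 mm.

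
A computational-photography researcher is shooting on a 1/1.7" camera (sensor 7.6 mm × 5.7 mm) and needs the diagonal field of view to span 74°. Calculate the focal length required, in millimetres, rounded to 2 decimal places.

Sensor diagonal = √(7.6² + 5.7²) = √90.2500 ≈ 9.5000 mm.
From α = 2·arctan(d/2f) we get f = d / (2·tan(α/2)).
With d = 9.5000 mm and α/2 = 37°, tan(α/2) ≈ 0.75355, so f ≈ 9.5000 / 1.50711 ≈ 6.3035 mm.

6.30 mm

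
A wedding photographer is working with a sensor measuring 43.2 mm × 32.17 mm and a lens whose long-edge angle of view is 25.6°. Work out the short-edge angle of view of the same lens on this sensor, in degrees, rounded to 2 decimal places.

From the long-edge AOV: f = 43.2 / (2·tan(12.8°)) = 43.2 / 0.45439 ≈ 95.0728 mm.
Short-edge AOV = 2·arctan(32.17 / (2 × 95.0728)) = 2·arctan(0.16919) ≈ 19.2054°.

19.21°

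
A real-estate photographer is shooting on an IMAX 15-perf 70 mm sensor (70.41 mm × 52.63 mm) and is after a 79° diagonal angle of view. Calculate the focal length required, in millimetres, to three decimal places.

53.319 mm

Sensor diagonal = √(70.41² + 52.63²) = √7727.4850 ≈ 87.9061 mm.
From α = 2·arctan(d/2f) we get f = d / (2·tan(α/2)).
With d = 87.9061 mm and α/2 = 39.5°, tan(α/2) ≈ 0.82434, so f ≈ 87.9061 / 1.64867 ≈ 53.3193 mm.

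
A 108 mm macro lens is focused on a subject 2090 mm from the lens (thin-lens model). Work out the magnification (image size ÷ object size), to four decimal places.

Thin lens: 1/f = 1/dₒ + 1/dᵢ → 1/dᵢ = 1/108 − 1/2090 = 0.0087808 mm⁻¹, so dᵢ ≈ 113.8850 mm.
Magnification m = dᵢ/dₒ = 113.8850/2090 ≈ 0.05449.

0.0545×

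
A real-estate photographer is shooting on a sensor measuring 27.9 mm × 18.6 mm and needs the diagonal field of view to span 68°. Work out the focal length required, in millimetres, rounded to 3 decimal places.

Sensor diagonal = √(27.9² + 18.6²) = √1124.3700 ≈ 33.5316 mm.
From α = 2·arctan(d/2f) we get f = d / (2·tan(α/2)).
With d = 33.5316 mm and α/2 = 34°, tan(α/2) ≈ 0.67451, so f ≈ 33.5316 / 1.34902 ≈ 24.8563 mm.

24.856 mm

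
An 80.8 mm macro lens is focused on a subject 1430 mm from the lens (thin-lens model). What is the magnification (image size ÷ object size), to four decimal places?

0.0599×

Thin lens: 1/f = 1/dₒ + 1/dᵢ → 1/dᵢ = 1/80.8 − 1/1430 = 0.0116769 mm⁻¹, so dᵢ ≈ 85.6389 mm.
Magnification m = dᵢ/dₒ = 85.6389/1430 ≈ 0.05989.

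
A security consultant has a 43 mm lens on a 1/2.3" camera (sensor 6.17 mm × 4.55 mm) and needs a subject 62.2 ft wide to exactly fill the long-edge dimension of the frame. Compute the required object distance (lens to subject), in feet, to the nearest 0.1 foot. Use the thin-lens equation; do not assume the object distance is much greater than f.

W: 62.2 ft × 304.8 mm/ft = 18958.56 mm.
Magnification m = w/W = dᵢ/dₒ; combined with 1/f = 1/dₒ + 1/dᵢ this gives dₒ = f·(1 + W/w).
dₒ = 43 mm × (1 + 18958.6/6.17) = 43 × 3073.7001 ≈ 132169.103 mm = 132169.103/304.8 ft = 433.626 ft.

433.6 ft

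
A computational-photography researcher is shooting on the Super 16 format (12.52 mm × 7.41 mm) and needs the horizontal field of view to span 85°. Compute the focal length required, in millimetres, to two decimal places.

From α = 2·arctan(w/2f) we get f = w / (2·tan(α/2)).
With w = 12.52 mm and α/2 = 42.5°, tan(α/2) ≈ 0.91633, so f ≈ 12.52 / 1.83266 ≈ 6.8316 mm.

6.83 mm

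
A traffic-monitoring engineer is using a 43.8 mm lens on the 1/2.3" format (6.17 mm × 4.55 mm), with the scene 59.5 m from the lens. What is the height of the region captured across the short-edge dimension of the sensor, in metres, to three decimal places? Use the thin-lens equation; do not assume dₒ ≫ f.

dₒ: 59.5 m = 59500 mm.
Similar triangles through the lens centre give W/dₒ = h/dᵢ; with 1/f = 1/dₒ + 1/dᵢ this gives W = h·(dₒ − f)/f.
W = 4.55 mm × (59500 − 43.8) / 43.8 = 4.55 × 1357.4475 ≈ 6176.386 mm = 6.17639 m.

6.176 m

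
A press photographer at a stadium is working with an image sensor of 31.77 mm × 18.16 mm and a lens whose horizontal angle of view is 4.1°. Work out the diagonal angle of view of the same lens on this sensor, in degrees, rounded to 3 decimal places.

From the horizontal AOV: f = 31.77 / (2·tan(2.05°)) = 31.77 / 0.07159 ≈ 443.7830 mm.
Sensor diagonal = √(31.77² + 18.16²) = √1339.1185 ≈ 36.5940 mm.
Diagonal AOV = 2·arctan(36.5940 / (2 × 443.7830)) = 2·arctan(0.04123) ≈ 4.7219°.

4.722°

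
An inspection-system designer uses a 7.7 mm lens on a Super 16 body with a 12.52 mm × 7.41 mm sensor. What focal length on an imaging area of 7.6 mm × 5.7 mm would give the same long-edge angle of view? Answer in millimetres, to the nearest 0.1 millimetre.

Equal angle of view means equal width/f ratio, so f₂ = f₁ · (width₂/width₁) = 7.7 × 7.6/12.52.
f₂ = 7.7 × 0.60703 ≈ 4.674 mm.

4.7 mm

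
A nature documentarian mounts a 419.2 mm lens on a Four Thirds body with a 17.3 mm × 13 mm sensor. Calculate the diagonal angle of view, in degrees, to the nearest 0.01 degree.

Sensor diagonal = √(17.3² + 13²) = √468.2900 ≈ 21.6400 mm.
Angle of view α = 2·arctan(d/2f) with d = 21.6400 mm and f = 419.2 mm.
d/2f = 0.02581; arctan(0.02581) ≈ 1.4785°, so α ≈ 2.9571°.

2.96°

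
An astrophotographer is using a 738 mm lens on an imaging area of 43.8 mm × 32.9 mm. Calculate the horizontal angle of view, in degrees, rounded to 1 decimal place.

3.4°

Angle of view α = 2·arctan(w/2f) with w = 43.8 mm and f = 738 mm.
w/2f = 0.02967; arctan(0.02967) ≈ 1.6997°, so α ≈ 3.3995°.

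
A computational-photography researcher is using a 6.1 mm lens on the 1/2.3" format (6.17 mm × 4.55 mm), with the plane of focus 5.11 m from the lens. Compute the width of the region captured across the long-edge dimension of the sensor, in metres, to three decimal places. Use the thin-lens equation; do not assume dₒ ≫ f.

5.162 m

dₒ: 5.11 m = 5110 mm.
Similar triangles through the lens centre give W/dₒ = w/dᵢ; with 1/f = 1/dₒ + 1/dᵢ this gives W = w·(dₒ − f)/f.
W = 6.17 mm × (5110 − 6.1) / 6.1 = 6.17 × 836.7049 ≈ 5162.469 mm = 5.16247 m.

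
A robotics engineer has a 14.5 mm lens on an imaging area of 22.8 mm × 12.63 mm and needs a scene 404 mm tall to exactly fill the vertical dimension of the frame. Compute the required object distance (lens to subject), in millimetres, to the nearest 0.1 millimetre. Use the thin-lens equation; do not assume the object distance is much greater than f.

478.3 mm

Magnification m = h/W = dᵢ/dₒ; combined with 1/f = 1/dₒ + 1/dᵢ this gives dₒ = f·(1 + W/h).
dₒ = 14.5 mm × (1 + 404/12.63) = 14.5 × 32.9873 ≈ 478.316 mm.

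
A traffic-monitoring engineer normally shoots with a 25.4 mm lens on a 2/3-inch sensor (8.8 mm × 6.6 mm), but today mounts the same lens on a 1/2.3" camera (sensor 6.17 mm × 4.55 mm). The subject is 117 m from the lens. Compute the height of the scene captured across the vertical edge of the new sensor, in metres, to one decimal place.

21.0 m

The focal length stays 25.4 mm; the relevant sensor dimension is now h = 4.55 mm. Object distance dₒ = 117 m = 117000 mm.
Thin-lens field height W = h·(dₒ − f)/f = 4.55 × (117000 − 25.4)/25.4 ≈ 20954.111 mm = 20.9541 m.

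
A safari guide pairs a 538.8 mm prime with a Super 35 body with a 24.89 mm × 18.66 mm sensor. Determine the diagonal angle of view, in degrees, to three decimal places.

Sensor diagonal = √(24.89² + 18.66²) = √967.7077 ≈ 31.1080 mm.
Angle of view α = 2·arctan(d/2f) with d = 31.1080 mm and f = 538.8 mm.
d/2f = 0.02887; arctan(0.02887) ≈ 1.6535°, so α ≈ 3.3071°.

3.307°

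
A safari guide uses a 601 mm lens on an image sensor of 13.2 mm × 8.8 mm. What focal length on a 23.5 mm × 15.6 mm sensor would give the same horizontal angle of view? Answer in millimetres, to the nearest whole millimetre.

Equal angle of view means equal width/f ratio, so f₂ = f₁ · (width₂/width₁) = 601 × 23.5/13.2.
f₂ = 601 × 1.78030 ≈ 1069.962 mm.

1070 mm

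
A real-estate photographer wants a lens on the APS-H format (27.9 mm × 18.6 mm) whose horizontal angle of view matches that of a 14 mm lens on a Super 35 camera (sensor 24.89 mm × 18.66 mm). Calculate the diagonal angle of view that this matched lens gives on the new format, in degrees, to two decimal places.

93.79°

Equal horizontal AOV ⇒ f₂ = f₁ · 27.9/24.89 = 14 × 1.12093 ≈ 15.6930 mm.
Sensor diagonal = √(27.9² + 18.6²) = √1124.3700 ≈ 33.5316 mm.
Diagonal AOV on the new format = 2·arctan(33.5316 / (2 × 15.6930)) = 2·arctan(1.06836) ≈ 93.7859°.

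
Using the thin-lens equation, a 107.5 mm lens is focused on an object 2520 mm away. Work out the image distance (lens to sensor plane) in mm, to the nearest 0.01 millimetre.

112.29 mm

1/dᵢ = 1/f − 1/dₒ = 1/107.5 − 1/2520 = 0.0089055 mm⁻¹.
dᵢ = 1/0.0089055 ≈ 112.2902 mm.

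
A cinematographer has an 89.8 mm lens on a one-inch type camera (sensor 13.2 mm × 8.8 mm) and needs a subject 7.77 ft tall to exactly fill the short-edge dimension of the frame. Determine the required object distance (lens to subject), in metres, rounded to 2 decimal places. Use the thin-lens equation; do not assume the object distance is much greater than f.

24.26 m

W: 7.77 ft × 304.8 mm/ft = 2368.30 mm.
Magnification m = h/W = dᵢ/dₒ; combined with 1/f = 1/dₒ + 1/dᵢ this gives dₒ = f·(1 + W/h).
dₒ = 89.8 mm × (1 + 2368.3/8.8) = 89.8 × 270.1245 ≈ 24257.183 mm = 24.2572 m.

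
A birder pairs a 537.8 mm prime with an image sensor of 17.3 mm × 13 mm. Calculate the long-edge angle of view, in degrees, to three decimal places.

Angle of view α = 2·arctan(w/2f) with w = 17.3 mm and f = 537.8 mm.
w/2f = 0.01608; arctan(0.01608) ≈ 0.9215°, so α ≈ 1.8429°.

1.843°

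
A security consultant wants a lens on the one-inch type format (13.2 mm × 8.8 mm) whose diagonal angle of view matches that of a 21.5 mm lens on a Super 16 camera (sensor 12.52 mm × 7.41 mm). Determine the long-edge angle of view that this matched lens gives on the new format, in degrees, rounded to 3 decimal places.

Sensor diagonal = √(12.52² + 7.41²) = √211.6585 ≈ 14.5485 mm.
Sensor diagonal = √(13.2² + 8.8²) = √251.6800 ≈ 15.8644 mm.
Equal diagonal AOV ⇒ f₂ = f₁ · 15.8644/14.5485 = 21.5 × 1.09045 ≈ 23.4447 mm.
Long-edge AOV on the new format = 2·arctan(13.2 / (2 × 23.4447)) = 2·arctan(0.28151) ≈ 31.4452°.

31.445°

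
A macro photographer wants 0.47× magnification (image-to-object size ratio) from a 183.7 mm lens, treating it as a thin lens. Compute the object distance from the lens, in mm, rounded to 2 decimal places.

574.55 mm

With m = dᵢ/dₒ and 1/f = 1/dₒ + 1/dᵢ, substituting dᵢ = m·dₒ gives 1/f = (1 + 1/m)/dₒ, hence dₒ = f·(1 + 1/m).
dₒ = 183.7 × (1 + 1/0.47) = 183.7 × 3.12766 ≈ 574.551 mm.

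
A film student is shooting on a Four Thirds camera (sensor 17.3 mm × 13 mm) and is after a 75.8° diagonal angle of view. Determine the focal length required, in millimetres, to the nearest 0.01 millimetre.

Sensor diagonal = √(17.3² + 13²) = √468.2900 ≈ 21.6400 mm.
From α = 2·arctan(d/2f) we get f = d / (2·tan(α/2)).
With d = 21.6400 mm and α/2 = 37.9°, tan(α/2) ≈ 0.77848, so f ≈ 21.6400 / 1.55696 ≈ 13.8989 mm.

13.90 mm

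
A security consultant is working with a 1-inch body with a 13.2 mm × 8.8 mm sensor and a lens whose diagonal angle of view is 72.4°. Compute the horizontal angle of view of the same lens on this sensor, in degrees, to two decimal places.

Sensor diagonal = √(13.2² + 8.8²) = √251.6800 ≈ 15.8644 mm.
From the diagonal AOV: f = 15.8644 / (2·tan(36.2°)) = 15.8644 / 1.46378 ≈ 10.8380 mm.
Horizontal AOV = 2·arctan(13.2 / (2 × 10.8380)) = 2·arctan(0.60897) ≈ 62.6802°.

62.68°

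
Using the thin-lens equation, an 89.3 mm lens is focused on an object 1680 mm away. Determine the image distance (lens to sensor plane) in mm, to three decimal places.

94.313 mm

1/dᵢ = 1/f − 1/dₒ = 1/89.3 − 1/1680 = 0.0106030 mm⁻¹.
dᵢ = 1/0.0106030 ≈ 94.3132 mm.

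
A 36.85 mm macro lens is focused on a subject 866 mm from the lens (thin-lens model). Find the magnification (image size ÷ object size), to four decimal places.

0.0444×

Thin lens: 1/f = 1/dₒ + 1/dᵢ → 1/dᵢ = 1/36.85 − 1/866 = 0.0259823 mm⁻¹, so dᵢ ≈ 38.4877 mm.
Magnification m = dᵢ/dₒ = 38.4877/866 ≈ 0.04444.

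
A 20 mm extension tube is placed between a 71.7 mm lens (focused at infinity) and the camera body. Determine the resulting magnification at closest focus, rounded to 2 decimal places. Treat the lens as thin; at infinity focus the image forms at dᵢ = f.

The tube moves the image plane from f to f + e, so dᵢ = 71.7 + 20 = 91.7 mm. Focus is achieved when 1/f = 1/dₒ + 1/dᵢ, giving dₒ = 1/(1/f − 1/(f+e)).
Magnification m = dᵢ/dₒ = (f+e)·(1/f − 1/(f+e)) = e/f = 20/71.7 ≈ 0.2789.

0.28×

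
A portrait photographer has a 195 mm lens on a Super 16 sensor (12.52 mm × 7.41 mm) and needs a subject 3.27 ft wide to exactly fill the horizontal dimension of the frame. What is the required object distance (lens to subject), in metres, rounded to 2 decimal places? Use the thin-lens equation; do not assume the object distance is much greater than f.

15.72 m

W: 3.27 ft × 304.8 mm/ft = 996.70 mm.
Magnification m = w/W = dᵢ/dₒ; combined with 1/f = 1/dₒ + 1/dᵢ this gives dₒ = f·(1 + W/w).
dₒ = 195 mm × (1 + 996.696/12.52) = 195 × 80.6083 ≈ 15718.619 mm = 15.7186 m.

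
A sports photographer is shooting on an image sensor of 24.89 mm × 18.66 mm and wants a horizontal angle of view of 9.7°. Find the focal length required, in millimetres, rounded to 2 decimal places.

From α = 2·arctan(w/2f) we get f = w / (2·tan(α/2)).
With w = 24.89 mm and α/2 = 4.85°, tan(α/2) ≈ 0.08485, so f ≈ 24.89 / 0.16970 ≈ 146.6685 mm.

146.67 mm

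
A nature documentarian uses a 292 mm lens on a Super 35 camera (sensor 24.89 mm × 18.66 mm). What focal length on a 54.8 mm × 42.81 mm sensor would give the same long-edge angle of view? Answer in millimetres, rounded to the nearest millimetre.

643 mm

Equal angle of view means equal width/f ratio, so f₂ = f₁ · (width₂/width₁) = 292 × 54.8/24.89.
f₂ = 292 × 2.20169 ≈ 642.893 mm.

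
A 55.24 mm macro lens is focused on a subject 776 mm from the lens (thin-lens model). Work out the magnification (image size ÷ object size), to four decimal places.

0.0766×

Thin lens: 1/f = 1/dₒ + 1/dᵢ → 1/dᵢ = 1/55.24 − 1/776 = 0.0168142 mm⁻¹, so dᵢ ≈ 59.4737 mm.
Magnification m = dᵢ/dₒ = 59.4737/776 ≈ 0.07664.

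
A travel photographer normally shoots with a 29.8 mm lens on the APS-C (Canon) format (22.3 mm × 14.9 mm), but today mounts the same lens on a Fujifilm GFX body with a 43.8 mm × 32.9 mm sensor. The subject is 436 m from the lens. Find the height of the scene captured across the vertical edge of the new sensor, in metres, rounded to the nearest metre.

The focal length stays 29.8 mm; the relevant sensor dimension is now h = 32.9 mm. Object distance dₒ = 436 m = 436000 mm.
Thin-lens field height W = h·(dₒ − f)/f = 32.9 × (436000 − 29.8)/29.8 ≈ 481322.805 mm = 481.323 m.

481 m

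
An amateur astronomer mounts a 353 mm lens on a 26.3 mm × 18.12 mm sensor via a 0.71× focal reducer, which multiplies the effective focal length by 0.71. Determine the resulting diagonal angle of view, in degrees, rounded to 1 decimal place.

7.3°

Effective focal length f = 353 × 0.71 = 250.63 mm.
Sensor diagonal = √(26.3² + 18.12²) = √1020.0244 ≈ 31.9378 mm.
α = 2·arctan(31.938 / (2 × 250.63)) = 2·arctan(0.06372) ≈ 7.2914°.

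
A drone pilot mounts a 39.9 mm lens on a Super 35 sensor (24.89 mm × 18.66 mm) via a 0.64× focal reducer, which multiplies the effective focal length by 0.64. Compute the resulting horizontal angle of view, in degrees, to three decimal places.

51.965°

Effective focal length f = 39.9 × 0.64 = 25.536 mm.
α = 2·arctan(24.89 / (2 × 25.536)) = 2·arctan(0.48735) ≈ 51.9647°.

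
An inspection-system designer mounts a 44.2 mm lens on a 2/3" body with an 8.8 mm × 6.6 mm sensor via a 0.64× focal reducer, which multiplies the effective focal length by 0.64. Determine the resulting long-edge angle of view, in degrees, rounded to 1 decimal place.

Effective focal length f = 44.2 × 0.64 = 28.288 mm.
α = 2·arctan(8.8 / (2 × 28.288)) = 2·arctan(0.15554) ≈ 17.6822°.

17.7°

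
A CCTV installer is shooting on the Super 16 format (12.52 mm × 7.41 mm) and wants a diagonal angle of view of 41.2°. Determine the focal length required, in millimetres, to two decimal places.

Sensor diagonal = √(12.52² + 7.41²) = √211.6585 ≈ 14.5485 mm.
From α = 2·arctan(d/2f) we get f = d / (2·tan(α/2)).
With d = 14.5485 mm and α/2 = 20.6°, tan(α/2) ≈ 0.37588, so f ≈ 14.5485 / 0.75175 ≈ 19.3528 mm.

19.35 mm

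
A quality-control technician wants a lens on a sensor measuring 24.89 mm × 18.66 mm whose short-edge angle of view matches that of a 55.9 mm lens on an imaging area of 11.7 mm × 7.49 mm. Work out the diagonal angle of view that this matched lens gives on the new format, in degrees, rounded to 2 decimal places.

12.75°

Equal short-edge AOV ⇒ f₂ = f₁ · 18.66/7.49 = 55.9 × 2.49132 ≈ 139.2649 mm.
Sensor diagonal = √(24.89² + 18.66²) = √967.7077 ≈ 31.1080 mm.
Diagonal AOV on the new format = 2·arctan(31.1080 / (2 × 139.2649)) = 2·arctan(0.11169) ≈ 12.7455°.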